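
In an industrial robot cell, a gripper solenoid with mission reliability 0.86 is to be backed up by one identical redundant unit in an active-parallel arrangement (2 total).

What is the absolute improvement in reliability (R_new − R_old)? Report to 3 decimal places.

0.120

R_before = 0.86
R_after = 1 − (1 − 0.86)^2 = 0.980
ΔR = 0.980 − 0.86 = 0.120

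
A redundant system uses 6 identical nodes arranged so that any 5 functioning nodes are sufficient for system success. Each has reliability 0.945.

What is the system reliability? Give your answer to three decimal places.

0.961

R = Σ_{i=5}^{6} C(6,i) p^i (1−p)^{6−i} with p = 0.945
C(6,5)·0.945^5·0.055^1 = 0.24870
C(6,6)·0.945^6·0.055^0 = 0.71218
Sum = 0.961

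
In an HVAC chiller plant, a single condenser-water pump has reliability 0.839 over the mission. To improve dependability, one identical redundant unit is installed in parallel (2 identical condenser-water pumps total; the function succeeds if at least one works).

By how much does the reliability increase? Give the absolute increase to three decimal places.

R_before = 0.839
R_after = 1 − (1 − 0.839)^2 = 0.974
ΔR = 0.974 − 0.839 = 0.135

0.135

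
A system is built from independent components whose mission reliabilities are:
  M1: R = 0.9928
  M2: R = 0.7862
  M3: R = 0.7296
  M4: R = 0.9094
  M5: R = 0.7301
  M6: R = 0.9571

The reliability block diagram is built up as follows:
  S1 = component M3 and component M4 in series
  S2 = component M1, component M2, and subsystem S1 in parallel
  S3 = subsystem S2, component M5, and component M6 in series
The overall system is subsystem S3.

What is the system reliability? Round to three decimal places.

0.698

Series (M3 and M4): 0.72960 × 0.90940 = 0.66350
Parallel (M1, M2, and [0.66350]): 1 − (1 − 0.99280)(1 − 0.78620)(1 − 0.66350) = 0.99948
Series ([0.99948], M5, and M6): 0.99948 × 0.73010 × 0.95710 = 0.698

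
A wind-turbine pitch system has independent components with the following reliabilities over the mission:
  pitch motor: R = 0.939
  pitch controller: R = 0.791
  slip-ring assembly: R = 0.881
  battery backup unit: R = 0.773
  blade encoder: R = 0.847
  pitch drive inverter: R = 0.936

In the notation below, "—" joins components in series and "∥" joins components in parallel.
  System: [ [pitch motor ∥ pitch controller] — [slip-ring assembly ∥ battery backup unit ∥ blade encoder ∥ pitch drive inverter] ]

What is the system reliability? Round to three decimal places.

0.987

Parallel (pitch motor and pitch controller): 1 − (1 − 0.93900)(1 − 0.79100) = 0.98725
Parallel (slip-ring assembly, battery backup unit, blade encoder, and pitch drive inverter): 1 − (1 − 0.88100)(1 − 0.77300)(1 − 0.84700)(1 − 0.93600) = 0.99974
Series ([0.98725] and [0.99974]): 0.98725 × 0.99974 = 0.987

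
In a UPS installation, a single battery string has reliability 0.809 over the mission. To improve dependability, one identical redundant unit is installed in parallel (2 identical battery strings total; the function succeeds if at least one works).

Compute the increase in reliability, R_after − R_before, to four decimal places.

0.1545

R_before = 0.809
R_after = 1 − (1 − 0.809)^2 = 0.9635
ΔR = 0.9635 − 0.809 = 0.1545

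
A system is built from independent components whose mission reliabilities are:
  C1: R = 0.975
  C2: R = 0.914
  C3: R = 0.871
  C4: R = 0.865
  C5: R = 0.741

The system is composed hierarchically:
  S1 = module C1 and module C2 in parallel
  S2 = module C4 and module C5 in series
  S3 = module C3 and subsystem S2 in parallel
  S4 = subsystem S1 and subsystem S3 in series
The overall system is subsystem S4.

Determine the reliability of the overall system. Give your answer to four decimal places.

0.9516

Parallel (C1 and C2): 1 − (1 − 0.975000)(1 − 0.914000) = 0.997850
Series (C4 and C5): 0.865000 × 0.741000 = 0.640965
Parallel (C3 and [0.640965]): 1 − (1 − 0.871000)(1 − 0.640965) = 0.953684
Series ([0.997850] and [0.953684]): 0.997850 × 0.953684 = 0.9516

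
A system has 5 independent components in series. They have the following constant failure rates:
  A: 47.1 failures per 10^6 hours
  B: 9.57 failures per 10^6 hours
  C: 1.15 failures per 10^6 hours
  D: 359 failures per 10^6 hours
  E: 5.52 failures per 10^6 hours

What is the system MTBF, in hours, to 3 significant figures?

Series of exponential components: λ_sys = Σ λ_i
λ_sys = 0.0000471 + 0.00000957 + 0.00000115 + 0.000359 + 0.00000552 = 4.2234e-04 /h
MTBF = 1 / λ_sys = 2370 h

2370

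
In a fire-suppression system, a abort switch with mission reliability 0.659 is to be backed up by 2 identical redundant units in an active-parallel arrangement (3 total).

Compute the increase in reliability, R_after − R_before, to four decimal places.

R_before = 0.659
R_after = 1 − (1 − 0.659)^3 = 0.9603
ΔR = 0.9603 − 0.659 = 0.3013

0.3013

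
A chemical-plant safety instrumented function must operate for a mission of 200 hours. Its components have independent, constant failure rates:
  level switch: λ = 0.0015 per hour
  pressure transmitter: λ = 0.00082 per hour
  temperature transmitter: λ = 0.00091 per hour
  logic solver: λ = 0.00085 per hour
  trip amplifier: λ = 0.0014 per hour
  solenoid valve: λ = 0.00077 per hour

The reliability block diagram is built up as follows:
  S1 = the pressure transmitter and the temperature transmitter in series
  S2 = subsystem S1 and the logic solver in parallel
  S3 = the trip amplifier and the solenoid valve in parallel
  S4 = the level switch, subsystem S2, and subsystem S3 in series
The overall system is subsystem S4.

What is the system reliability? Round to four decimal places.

0.6823

R(level switch) = exp(−0.0015 × 200) = 0.740818
R(pressure transmitter) = exp(−0.00082 × 200) = 0.848742
R(temperature transmitter) = exp(−0.00091 × 200) = 0.833601
R(logic solver) = exp(−0.00085 × 200) = 0.843665
R(trip amplifier) = exp(−0.0014 × 200) = 0.755784
R(solenoid valve) = exp(−0.00077 × 200) = 0.857272
Series (pressure transmitter and temperature transmitter): 0.848742 × 0.833601 = 0.707512
Parallel ([0.707512] and logic solver): 1 − (1 − 0.707512)(1 − 0.843665) = 0.954274
Parallel (trip amplifier and solenoid valve): 1 − (1 − 0.755784)(1 − 0.857272) = 0.965144
Series (level switch, [0.954274], and [0.965144]): 0.740818 × 0.954274 × 0.965144 = 0.6823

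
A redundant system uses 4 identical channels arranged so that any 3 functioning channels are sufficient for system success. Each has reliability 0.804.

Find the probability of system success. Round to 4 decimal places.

R = Σ_{i=3}^{4} C(4,i) p^i (1−p)^{4−i} with p = 0.804
C(4,3)·0.804^3·0.196^1 = 0.407459
C(4,4)·0.804^4·0.196^0 = 0.417854
Sum = 0.8253

0.8253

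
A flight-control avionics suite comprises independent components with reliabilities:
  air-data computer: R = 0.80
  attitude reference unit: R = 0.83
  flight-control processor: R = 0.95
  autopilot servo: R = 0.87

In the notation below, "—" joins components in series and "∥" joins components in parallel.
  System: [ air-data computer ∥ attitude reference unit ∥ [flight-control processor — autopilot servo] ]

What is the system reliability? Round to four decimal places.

Series (flight-control processor and autopilot servo): 0.950000 × 0.870000 = 0.826500
Parallel (air-data computer, attitude reference unit, and [0.826500]): 1 − (1 − 0.800000)(1 − 0.830000)(1 − 0.826500) = 0.9941

0.9941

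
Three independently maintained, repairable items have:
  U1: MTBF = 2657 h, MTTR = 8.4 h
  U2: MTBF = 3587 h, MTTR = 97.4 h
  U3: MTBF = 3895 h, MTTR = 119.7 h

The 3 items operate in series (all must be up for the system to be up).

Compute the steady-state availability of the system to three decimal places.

0.942

A(U1) = MTBF/(MTBF+MTTR) = 2657/(2657+8.4) = 0.996849
A(U2) = MTBF/(MTBF+MTTR) = 3587/(3587+97.4) = 0.973564
A(U3) = MTBF/(MTBF+MTTR) = 3895/(3895+119.7) = 0.970185
Series availability: 0.996849 × 0.973564 × 0.970185 = 0.942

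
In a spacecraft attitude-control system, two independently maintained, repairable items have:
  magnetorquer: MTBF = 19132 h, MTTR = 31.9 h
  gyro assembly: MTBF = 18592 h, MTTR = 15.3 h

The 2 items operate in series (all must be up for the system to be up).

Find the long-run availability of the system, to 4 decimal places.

A(magnetorquer) = MTBF/(MTBF+MTTR) = 19132/(19132+31.9) = 0.998335
A(gyro assembly) = MTBF/(MTBF+MTTR) = 18592/(18592+15.3) = 0.999178
Series availability: 0.998335 × 0.999178 = 0.9975

0.9975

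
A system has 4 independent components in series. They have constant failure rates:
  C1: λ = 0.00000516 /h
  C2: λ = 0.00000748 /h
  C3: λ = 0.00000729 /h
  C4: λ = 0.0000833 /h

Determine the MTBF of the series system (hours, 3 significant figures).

Series of exponential components: λ_sys = Σ λ_i
λ_sys = 0.00000516 + 0.00000748 + 0.00000729 + 0.0000833 = 1.0323e-04 /h
MTBF = 1 / λ_sys = 9690 h

9690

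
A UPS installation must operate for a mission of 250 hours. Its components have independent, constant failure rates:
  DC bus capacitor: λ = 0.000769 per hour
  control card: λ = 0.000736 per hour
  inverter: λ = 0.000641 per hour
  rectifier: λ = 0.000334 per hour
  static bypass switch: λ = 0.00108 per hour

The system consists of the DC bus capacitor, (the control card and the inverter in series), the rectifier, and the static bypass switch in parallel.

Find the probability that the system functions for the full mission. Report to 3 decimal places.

0.999

R(DC bus capacitor) = exp(−0.000769 × 250) = 0.82510
R(control card) = exp(−0.000736 × 250) = 0.83194
R(inverter) = exp(−0.000641 × 250) = 0.85193
R(rectifier) = exp(−0.000334 × 250) = 0.91989
R(static bypass switch) = exp(−0.00108 × 250) = 0.76338
Series (control card and inverter): 0.83194 × 0.85193 = 0.70875
Parallel (DC bus capacitor, [0.70875], rectifier, and static bypass switch): 1 − (1 − 0.82510)(1 − 0.70875)(1 − 0.91989)(1 − 0.76338) = 0.999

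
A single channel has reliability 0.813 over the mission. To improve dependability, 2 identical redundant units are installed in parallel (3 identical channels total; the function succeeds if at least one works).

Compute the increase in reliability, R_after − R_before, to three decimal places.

0.180

R_before = 0.813
R_after = 1 − (1 − 0.813)^3 = 0.993
ΔR = 0.993 − 0.813 = 0.180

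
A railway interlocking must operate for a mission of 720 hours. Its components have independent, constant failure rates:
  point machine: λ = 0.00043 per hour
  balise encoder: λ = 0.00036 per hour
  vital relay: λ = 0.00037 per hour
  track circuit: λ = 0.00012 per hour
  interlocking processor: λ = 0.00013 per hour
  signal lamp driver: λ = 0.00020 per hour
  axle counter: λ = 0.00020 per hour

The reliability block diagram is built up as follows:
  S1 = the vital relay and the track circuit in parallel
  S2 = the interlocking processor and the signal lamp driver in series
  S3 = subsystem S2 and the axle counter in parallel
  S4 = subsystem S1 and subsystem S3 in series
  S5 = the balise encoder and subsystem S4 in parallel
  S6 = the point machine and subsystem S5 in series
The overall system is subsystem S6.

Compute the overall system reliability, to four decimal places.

0.7258

R(point machine) = exp(−0.00043 × 720) = 0.733740
R(balise encoder) = exp(−0.00036 × 720) = 0.771669
R(vital relay) = exp(−0.00037 × 720) = 0.766133
R(track circuit) = exp(−0.00012 × 720) = 0.917227
R(interlocking processor) = exp(−0.00013 × 720) = 0.910647
R(signal lamp driver) = exp(−0.00020 × 720) = 0.865888
R(axle counter) = exp(−0.00020 × 720) = 0.865888
Parallel (vital relay and track circuit): 1 − (1 − 0.766133)(1 − 0.917227) = 0.980642
Series (interlocking processor and signal lamp driver): 0.910647 × 0.865888 = 0.788518
Parallel ([0.788518] and axle counter): 1 − (1 − 0.788518)(1 − 0.865888) = 0.971638
Series ([0.980642] and [0.971638]): 0.980642 × 0.971638 = 0.952829
Parallel (balise encoder and [0.952829]): 1 − (1 − 0.771669)(1 − 0.952829) = 0.989229
Series (point machine and [0.989229]): 0.733740 × 0.989229 = 0.7258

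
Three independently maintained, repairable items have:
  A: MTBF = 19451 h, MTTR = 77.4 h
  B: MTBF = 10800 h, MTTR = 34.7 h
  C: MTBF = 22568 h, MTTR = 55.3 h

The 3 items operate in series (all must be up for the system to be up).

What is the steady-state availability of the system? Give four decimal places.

0.9904

A(A) = MTBF/(MTBF+MTTR) = 19451/(19451+77.4) = 0.996037
A(B) = MTBF/(MTBF+MTTR) = 10800/(10800+34.7) = 0.996797
A(C) = MTBF/(MTBF+MTTR) = 22568/(22568+55.3) = 0.997556
Series availability: 0.996037 × 0.996797 × 0.997556 = 0.9904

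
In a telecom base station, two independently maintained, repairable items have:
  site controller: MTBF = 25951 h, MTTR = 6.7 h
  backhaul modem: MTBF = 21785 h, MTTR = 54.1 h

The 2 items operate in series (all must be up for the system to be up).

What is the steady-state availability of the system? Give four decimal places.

0.9973

A(site controller) = MTBF/(MTBF+MTTR) = 25951/(25951+6.7) = 0.999742
A(backhaul modem) = MTBF/(MTBF+MTTR) = 21785/(21785+54.1) = 0.997523
Series availability: 0.999742 × 0.997523 = 0.9973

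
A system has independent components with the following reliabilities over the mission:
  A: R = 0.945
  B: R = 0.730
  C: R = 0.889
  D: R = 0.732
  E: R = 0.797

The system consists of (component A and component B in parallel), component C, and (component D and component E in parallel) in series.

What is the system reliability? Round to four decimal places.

0.8282

Parallel (A and B): 1 − (1 − 0.945000)(1 − 0.730000) = 0.985150
Parallel (D and E): 1 − (1 − 0.732000)(1 − 0.797000) = 0.945596
Series ([0.985150], C, and [0.945596]): 0.985150 × 0.889000 × 0.945596 = 0.8282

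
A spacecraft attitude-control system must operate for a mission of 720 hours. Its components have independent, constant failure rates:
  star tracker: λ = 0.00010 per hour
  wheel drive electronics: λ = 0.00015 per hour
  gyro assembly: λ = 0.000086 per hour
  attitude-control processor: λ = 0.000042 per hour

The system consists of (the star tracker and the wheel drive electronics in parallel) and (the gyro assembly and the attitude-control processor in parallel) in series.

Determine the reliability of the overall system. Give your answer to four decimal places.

0.9911

R(star tracker) = exp(−0.00010 × 720) = 0.930531
R(wheel drive electronics) = exp(−0.00015 × 720) = 0.897628
R(gyro assembly) = exp(−0.000086 × 720) = 0.939958
R(attitude-control processor) = exp(−0.000042 × 720) = 0.970213
Parallel (star tracker and wheel drive electronics): 1 − (1 − 0.930531)(1 − 0.897628) = 0.992888
Parallel (gyro assembly and attitude-control processor): 1 − (1 − 0.939958)(1 − 0.970213) = 0.998212
Series ([0.992888] and [0.998212]): 0.992888 × 0.998212 = 0.9911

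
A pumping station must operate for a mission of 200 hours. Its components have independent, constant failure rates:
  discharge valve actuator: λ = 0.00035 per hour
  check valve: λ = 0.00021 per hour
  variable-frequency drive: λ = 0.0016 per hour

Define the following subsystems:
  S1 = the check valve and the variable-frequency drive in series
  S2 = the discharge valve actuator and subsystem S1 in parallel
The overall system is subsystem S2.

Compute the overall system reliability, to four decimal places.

R(discharge valve actuator) = exp(−0.00035 × 200) = 0.932394
R(check valve) = exp(−0.00021 × 200) = 0.958870
R(variable-frequency drive) = exp(−0.0016 × 200) = 0.726149
Series (check valve and variable-frequency drive): 0.958870 × 0.726149 = 0.696282
Parallel (discharge valve actuator and [0.696282]): 1 − (1 − 0.932394)(1 − 0.696282) = 0.9795

0.9795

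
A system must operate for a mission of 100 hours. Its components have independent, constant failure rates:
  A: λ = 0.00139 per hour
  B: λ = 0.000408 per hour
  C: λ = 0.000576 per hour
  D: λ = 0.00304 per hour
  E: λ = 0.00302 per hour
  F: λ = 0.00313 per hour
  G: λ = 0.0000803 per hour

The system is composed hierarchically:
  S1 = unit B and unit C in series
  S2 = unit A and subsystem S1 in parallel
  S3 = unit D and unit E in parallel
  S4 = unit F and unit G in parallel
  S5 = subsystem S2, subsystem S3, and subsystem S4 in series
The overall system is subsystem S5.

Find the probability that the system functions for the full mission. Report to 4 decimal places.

R(A) = exp(−0.00139 × 100) = 0.870228
R(B) = exp(−0.000408 × 100) = 0.960021
R(C) = exp(−0.000576 × 100) = 0.944027
R(D) = exp(−0.00304 × 100) = 0.737861
R(E) = exp(−0.00302 × 100) = 0.739338
R(F) = exp(−0.00313 × 100) = 0.731250
R(G) = exp(−0.0000803 × 100) = 0.992002
Series (B and C): 0.960021 × 0.944027 = 0.906286
Parallel (A and [0.906286]): 1 − (1 − 0.870228)(1 − 0.906286) = 0.987839
Parallel (D and E): 1 − (1 − 0.737861)(1 − 0.739338) = 0.931670
Parallel (F and G): 1 − (1 − 0.731250)(1 − 0.992002) = 0.997851
Series ([0.987839], [0.931670], and [0.997851]): 0.987839 × 0.931670 × 0.997851 = 0.9184

0.9184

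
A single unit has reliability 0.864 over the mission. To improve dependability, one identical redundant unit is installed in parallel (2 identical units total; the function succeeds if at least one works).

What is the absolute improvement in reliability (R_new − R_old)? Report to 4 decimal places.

0.1175

R_before = 0.864
R_after = 1 − (1 − 0.864)^2 = 0.9815
ΔR = 0.9815 − 0.864 = 0.1175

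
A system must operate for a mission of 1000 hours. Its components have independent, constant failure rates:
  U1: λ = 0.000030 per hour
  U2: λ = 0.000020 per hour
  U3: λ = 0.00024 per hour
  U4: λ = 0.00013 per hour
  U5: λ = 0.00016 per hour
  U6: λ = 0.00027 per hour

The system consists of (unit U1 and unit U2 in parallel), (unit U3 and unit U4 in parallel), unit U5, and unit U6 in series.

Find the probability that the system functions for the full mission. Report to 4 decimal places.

0.6332

R(U1) = exp(−0.000030 × 1000) = 0.970446
R(U2) = exp(−0.000020 × 1000) = 0.980199
R(U3) = exp(−0.00024 × 1000) = 0.786628
R(U4) = exp(−0.00013 × 1000) = 0.878095
R(U5) = exp(−0.00016 × 1000) = 0.852144
R(U6) = exp(−0.00027 × 1000) = 0.763379
Parallel (U1 and U2): 1 − (1 − 0.970446)(1 − 0.980199) = 0.999415
Parallel (U3 and U4): 1 − (1 − 0.786628)(1 − 0.878095) = 0.973989
Series ([0.999415], [0.973989], U5, and U6): 0.999415 × 0.973989 × 0.852144 × 0.763379 = 0.6332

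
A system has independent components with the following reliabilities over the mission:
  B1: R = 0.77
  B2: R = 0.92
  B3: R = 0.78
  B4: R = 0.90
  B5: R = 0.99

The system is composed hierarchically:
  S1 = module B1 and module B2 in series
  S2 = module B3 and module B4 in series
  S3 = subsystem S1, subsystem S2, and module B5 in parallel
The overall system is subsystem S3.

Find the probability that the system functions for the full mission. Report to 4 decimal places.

Series (B1 and B2): 0.770000 × 0.920000 = 0.708400
Series (B3 and B4): 0.780000 × 0.900000 = 0.702000
Parallel ([0.708400], [0.702000], and B5): 1 − (1 − 0.708400)(1 − 0.702000)(1 − 0.990000) = 0.9991

0.9991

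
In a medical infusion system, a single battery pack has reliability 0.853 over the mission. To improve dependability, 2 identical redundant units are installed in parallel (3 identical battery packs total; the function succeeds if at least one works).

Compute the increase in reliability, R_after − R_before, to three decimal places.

R_before = 0.853
R_after = 1 − (1 − 0.853)^3 = 0.997
ΔR = 0.997 − 0.853 = 0.144

0.144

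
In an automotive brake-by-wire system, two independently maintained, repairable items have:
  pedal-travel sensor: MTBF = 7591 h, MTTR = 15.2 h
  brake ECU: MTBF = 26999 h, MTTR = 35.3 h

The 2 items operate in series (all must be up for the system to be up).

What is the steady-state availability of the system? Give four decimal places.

A(pedal-travel sensor) = MTBF/(MTBF+MTTR) = 7591/(7591+15.2) = 0.998002
A(brake ECU) = MTBF/(MTBF+MTTR) = 26999/(26999+35.3) = 0.998694
Series availability: 0.998002 × 0.998694 = 0.9967

0.9967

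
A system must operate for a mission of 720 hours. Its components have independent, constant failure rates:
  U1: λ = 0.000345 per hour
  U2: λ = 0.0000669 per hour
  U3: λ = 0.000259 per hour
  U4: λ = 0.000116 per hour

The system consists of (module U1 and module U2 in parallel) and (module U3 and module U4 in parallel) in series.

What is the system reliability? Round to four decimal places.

R(U1) = exp(−0.000345 × 720) = 0.780048
R(U2) = exp(−0.0000669 × 720) = 0.952974
R(U3) = exp(−0.000259 × 720) = 0.829875
R(U4) = exp(−0.000116 × 720) = 0.919873
Parallel (U1 and U2): 1 − (1 − 0.780048)(1 − 0.952974) = 0.989657
Parallel (U3 and U4): 1 − (1 − 0.829875)(1 − 0.919873) = 0.986368
Series ([0.989657] and [0.986368]): 0.989657 × 0.986368 = 0.9762

0.9762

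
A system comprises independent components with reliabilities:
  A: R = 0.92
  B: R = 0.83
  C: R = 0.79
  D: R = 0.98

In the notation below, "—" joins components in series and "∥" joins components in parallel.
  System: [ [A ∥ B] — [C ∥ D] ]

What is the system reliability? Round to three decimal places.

0.982

Parallel (A and B): 1 − (1 − 0.92000)(1 − 0.83000) = 0.98640
Parallel (C and D): 1 − (1 − 0.79000)(1 − 0.98000) = 0.99580
Series ([0.98640] and [0.99580]): 0.98640 × 0.99580 = 0.982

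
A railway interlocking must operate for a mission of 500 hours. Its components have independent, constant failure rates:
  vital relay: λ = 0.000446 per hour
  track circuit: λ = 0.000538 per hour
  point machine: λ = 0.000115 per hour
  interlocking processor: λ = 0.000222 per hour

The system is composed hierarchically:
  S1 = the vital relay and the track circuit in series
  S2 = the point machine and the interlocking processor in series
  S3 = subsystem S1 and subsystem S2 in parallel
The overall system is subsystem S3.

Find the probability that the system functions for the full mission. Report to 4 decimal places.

0.9397

R(vital relay) = exp(−0.000446 × 500) = 0.800115
R(track circuit) = exp(−0.000538 × 500) = 0.764143
R(point machine) = exp(−0.000115 × 500) = 0.944122
R(interlocking processor) = exp(−0.000222 × 500) = 0.894939
Series (vital relay and track circuit): 0.800115 × 0.764143 = 0.611402
Series (point machine and interlocking processor): 0.944122 × 0.894939 = 0.844932
Parallel ([0.611402] and [0.844932]): 1 − (1 − 0.611402)(1 − 0.844932) = 0.9397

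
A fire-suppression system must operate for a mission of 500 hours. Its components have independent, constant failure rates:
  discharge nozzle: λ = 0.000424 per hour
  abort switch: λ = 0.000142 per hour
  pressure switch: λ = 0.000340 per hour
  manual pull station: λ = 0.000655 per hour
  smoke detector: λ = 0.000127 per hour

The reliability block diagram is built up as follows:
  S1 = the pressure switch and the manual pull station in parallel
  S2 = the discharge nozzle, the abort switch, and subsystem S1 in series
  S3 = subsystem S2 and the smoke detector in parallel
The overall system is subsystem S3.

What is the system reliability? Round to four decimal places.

0.9828

R(discharge nozzle) = exp(−0.000424 × 500) = 0.808965
R(abort switch) = exp(−0.000142 × 500) = 0.931462
R(pressure switch) = exp(−0.000340 × 500) = 0.843665
R(manual pull station) = exp(−0.000655 × 500) = 0.720723
R(smoke detector) = exp(−0.000127 × 500) = 0.938474
Parallel (pressure switch and manual pull station): 1 − (1 − 0.843665)(1 − 0.720723) = 0.956339
Series (discharge nozzle, abort switch, and [0.956339]): 0.808965 × 0.931462 × 0.956339 = 0.720621
Parallel ([0.720621] and smoke detector): 1 − (1 − 0.720621)(1 − 0.938474) = 0.9828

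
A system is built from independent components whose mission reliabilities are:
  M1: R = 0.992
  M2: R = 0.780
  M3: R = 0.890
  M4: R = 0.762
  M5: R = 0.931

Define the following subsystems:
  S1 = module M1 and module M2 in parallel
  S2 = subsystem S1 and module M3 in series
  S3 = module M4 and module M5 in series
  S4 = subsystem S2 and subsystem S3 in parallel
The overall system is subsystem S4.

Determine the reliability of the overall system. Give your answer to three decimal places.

Parallel (M1 and M2): 1 − (1 − 0.99200)(1 − 0.78000) = 0.99824
Series ([0.99824] and M3): 0.99824 × 0.89000 = 0.88843
Series (M4 and M5): 0.76200 × 0.93100 = 0.70942
Parallel ([0.88843] and [0.70942]): 1 − (1 − 0.88843)(1 − 0.70942) = 0.968

0.968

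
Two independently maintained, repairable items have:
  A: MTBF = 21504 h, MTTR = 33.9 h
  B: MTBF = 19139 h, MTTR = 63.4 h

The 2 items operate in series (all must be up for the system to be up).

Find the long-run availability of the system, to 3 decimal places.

A(A) = MTBF/(MTBF+MTTR) = 21504/(21504+33.9) = 0.998426
A(B) = MTBF/(MTBF+MTTR) = 19139/(19139+63.4) = 0.996698
Series availability: 0.998426 × 0.996698 = 0.995

0.995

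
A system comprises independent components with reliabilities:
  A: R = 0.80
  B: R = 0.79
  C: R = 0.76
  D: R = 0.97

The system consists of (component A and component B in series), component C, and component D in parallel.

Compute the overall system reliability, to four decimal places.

0.9974

Series (A and B): 0.800000 × 0.790000 = 0.632000
Parallel ([0.632000], C, and D): 1 − (1 − 0.632000)(1 − 0.760000)(1 − 0.970000) = 0.9974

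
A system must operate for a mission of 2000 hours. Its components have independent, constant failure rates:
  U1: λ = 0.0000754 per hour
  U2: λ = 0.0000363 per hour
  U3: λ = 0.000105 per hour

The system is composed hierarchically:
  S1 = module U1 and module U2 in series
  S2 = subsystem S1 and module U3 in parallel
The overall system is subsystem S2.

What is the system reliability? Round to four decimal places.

R(U1) = exp(−0.0000754 × 2000) = 0.860020
R(U2) = exp(−0.0000363 × 2000) = 0.929973
R(U3) = exp(−0.000105 × 2000) = 0.810584
Series (U1 and U2): 0.860020 × 0.929973 = 0.799795
Parallel ([0.799795] and U3): 1 − (1 − 0.799795)(1 − 0.810584) = 0.9621

0.9621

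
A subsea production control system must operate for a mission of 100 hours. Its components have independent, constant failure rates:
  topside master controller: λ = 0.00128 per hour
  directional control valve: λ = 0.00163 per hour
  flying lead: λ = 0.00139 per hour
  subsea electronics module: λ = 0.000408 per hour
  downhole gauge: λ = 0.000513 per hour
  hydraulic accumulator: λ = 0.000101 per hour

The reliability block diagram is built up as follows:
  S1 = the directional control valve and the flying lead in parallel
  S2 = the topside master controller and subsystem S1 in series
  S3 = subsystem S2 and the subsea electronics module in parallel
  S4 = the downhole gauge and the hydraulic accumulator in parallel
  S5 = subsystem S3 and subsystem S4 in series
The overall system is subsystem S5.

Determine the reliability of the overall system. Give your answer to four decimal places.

0.9940

R(topside master controller) = exp(−0.00128 × 100) = 0.879853
R(directional control valve) = exp(−0.00163 × 100) = 0.849591
R(flying lead) = exp(−0.00139 × 100) = 0.870228
R(subsea electronics module) = exp(−0.000408 × 100) = 0.960021
R(downhole gauge) = exp(−0.000513 × 100) = 0.949994
R(hydraulic accumulator) = exp(−0.000101 × 100) = 0.989951
Parallel (directional control valve and flying lead): 1 − (1 − 0.849591)(1 − 0.870228) = 0.980481
Series (topside master controller and [0.980481]): 0.879853 × 0.980481 = 0.862679
Parallel ([0.862679] and subsea electronics module): 1 − (1 − 0.862679)(1 − 0.960021) = 0.994510
Parallel (downhole gauge and hydraulic accumulator): 1 − (1 − 0.949994)(1 − 0.989951) = 0.999497
Series ([0.994510] and [0.999497]): 0.994510 × 0.999497 = 0.9940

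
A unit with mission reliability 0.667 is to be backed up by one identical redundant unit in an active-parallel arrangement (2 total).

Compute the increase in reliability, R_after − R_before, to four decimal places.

0.2221

R_before = 0.667
R_after = 1 − (1 − 0.667)^2 = 0.8891
ΔR = 0.8891 − 0.667 = 0.2221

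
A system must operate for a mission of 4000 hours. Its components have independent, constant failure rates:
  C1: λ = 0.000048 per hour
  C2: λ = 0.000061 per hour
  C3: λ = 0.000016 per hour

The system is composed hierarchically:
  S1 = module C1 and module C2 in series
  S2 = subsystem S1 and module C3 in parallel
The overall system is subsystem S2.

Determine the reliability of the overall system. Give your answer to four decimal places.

R(C1) = exp(−0.000048 × 4000) = 0.825307
R(C2) = exp(−0.000061 × 4000) = 0.783488
R(C3) = exp(−0.000016 × 4000) = 0.938005
Series (C1 and C2): 0.825307 × 0.783488 = 0.646618
Parallel ([0.646618] and C3): 1 − (1 − 0.646618)(1 − 0.938005) = 0.9781

0.9781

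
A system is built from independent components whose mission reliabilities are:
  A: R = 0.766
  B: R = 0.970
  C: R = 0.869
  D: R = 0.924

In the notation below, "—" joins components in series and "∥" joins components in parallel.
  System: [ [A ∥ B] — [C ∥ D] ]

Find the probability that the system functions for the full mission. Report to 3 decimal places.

Parallel (A and B): 1 − (1 − 0.76600)(1 − 0.97000) = 0.99298
Parallel (C and D): 1 − (1 − 0.86900)(1 − 0.92400) = 0.99004
Series ([0.99298] and [0.99004]): 0.99298 × 0.99004 = 0.983

0.983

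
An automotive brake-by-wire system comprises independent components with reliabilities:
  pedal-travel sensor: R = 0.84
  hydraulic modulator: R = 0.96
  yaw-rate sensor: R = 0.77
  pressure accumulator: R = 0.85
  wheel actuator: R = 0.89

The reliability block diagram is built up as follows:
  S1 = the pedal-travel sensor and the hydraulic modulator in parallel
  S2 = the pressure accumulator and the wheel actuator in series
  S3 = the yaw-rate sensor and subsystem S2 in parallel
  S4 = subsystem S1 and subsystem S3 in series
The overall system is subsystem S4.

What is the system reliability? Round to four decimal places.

0.9380

Parallel (pedal-travel sensor and hydraulic modulator): 1 − (1 − 0.840000)(1 − 0.960000) = 0.993600
Series (pressure accumulator and wheel actuator): 0.850000 × 0.890000 = 0.756500
Parallel (yaw-rate sensor and [0.756500]): 1 − (1 − 0.770000)(1 − 0.756500) = 0.943995
Series ([0.993600] and [0.943995]): 0.993600 × 0.943995 = 0.9380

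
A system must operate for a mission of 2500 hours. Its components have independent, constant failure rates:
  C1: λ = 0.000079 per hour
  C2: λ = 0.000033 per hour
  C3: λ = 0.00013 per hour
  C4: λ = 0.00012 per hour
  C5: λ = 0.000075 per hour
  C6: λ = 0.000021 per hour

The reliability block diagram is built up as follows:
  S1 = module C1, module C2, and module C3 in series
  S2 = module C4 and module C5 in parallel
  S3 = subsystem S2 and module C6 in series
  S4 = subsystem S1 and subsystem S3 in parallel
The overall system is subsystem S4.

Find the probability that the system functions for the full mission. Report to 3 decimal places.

R(C1) = exp(−0.000079 × 2500) = 0.82078
R(C2) = exp(−0.000033 × 2500) = 0.92081
R(C3) = exp(−0.00013 × 2500) = 0.72253
R(C4) = exp(−0.00012 × 2500) = 0.74082
R(C5) = exp(−0.000075 × 2500) = 0.82903
R(C6) = exp(−0.000021 × 2500) = 0.94885
Series (C1, C2, and C3): 0.82078 × 0.92081 × 0.72253 = 0.54608
Parallel (C4 and C5): 1 − (1 − 0.74082)(1 − 0.82903) = 0.95569
Series ([0.95569] and C6): 0.95569 × 0.94885 = 0.90681
Parallel ([0.54608] and [0.90681]): 1 − (1 − 0.54608)(1 − 0.90681) = 0.958

0.958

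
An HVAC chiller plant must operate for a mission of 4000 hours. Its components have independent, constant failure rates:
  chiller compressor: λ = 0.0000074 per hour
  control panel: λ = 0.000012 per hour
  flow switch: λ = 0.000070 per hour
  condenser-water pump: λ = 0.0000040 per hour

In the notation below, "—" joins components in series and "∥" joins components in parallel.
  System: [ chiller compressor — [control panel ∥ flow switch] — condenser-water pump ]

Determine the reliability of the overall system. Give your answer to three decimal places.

0.944

R(chiller compressor) = exp(−0.0000074 × 4000) = 0.97083
R(control panel) = exp(−0.000012 × 4000) = 0.95313
R(flow switch) = exp(−0.000070 × 4000) = 0.75578
R(condenser-water pump) = exp(−0.0000040 × 4000) = 0.98413
Parallel (control panel and flow switch): 1 − (1 − 0.95313)(1 − 0.75578) = 0.98855
Series (chiller compressor, [0.98855], and condenser-water pump): 0.97083 × 0.98855 × 0.98413 = 0.944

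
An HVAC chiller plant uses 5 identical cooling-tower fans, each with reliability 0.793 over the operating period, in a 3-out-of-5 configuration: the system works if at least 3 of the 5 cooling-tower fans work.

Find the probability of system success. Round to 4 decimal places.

0.9366

R = Σ_{i=3}^{5} C(5,i) p^i (1−p)^{5−i} with p = 0.793
C(5,3)·0.793^3·0.207^2 = 0.213678
C(5,4)·0.793^4·0.207^1 = 0.409292
C(5,5)·0.793^5·0.207^0 = 0.313593
Sum = 0.9366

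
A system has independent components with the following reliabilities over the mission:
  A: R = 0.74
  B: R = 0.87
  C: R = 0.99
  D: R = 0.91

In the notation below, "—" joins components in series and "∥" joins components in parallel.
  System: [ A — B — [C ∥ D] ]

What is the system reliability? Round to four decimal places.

Parallel (C and D): 1 − (1 − 0.990000)(1 − 0.910000) = 0.999100
Series (A, B, and [0.999100]): 0.740000 × 0.870000 × 0.999100 = 0.6432

0.6432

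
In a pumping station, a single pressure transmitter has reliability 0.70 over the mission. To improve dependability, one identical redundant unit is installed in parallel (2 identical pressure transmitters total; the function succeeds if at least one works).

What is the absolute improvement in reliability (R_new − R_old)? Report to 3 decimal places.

0.210

R_before = 0.70
R_after = 1 − (1 − 0.70)^2 = 0.910
ΔR = 0.910 − 0.70 = 0.210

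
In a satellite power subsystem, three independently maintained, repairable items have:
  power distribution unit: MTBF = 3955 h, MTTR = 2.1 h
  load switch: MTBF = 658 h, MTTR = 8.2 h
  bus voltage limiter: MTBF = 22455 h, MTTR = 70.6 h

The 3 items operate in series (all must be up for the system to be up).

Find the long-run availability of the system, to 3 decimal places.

0.984

A(power distribution unit) = MTBF/(MTBF+MTTR) = 3955/(3955+2.1) = 0.999469
A(load switch) = MTBF/(MTBF+MTTR) = 658/(658+8.2) = 0.987691
A(bus voltage limiter) = MTBF/(MTBF+MTTR) = 22455/(22455+70.6) = 0.996866
Series availability: 0.999469 × 0.987691 × 0.996866 = 0.984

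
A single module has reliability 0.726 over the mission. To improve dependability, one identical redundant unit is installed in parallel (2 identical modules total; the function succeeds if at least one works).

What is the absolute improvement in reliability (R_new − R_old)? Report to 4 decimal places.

0.1989

R_before = 0.726
R_after = 1 − (1 − 0.726)^2 = 0.9249
ΔR = 0.9249 − 0.726 = 0.1989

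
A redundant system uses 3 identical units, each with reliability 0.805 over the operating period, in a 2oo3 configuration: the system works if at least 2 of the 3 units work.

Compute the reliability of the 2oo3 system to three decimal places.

R = Σ_{i=2}^{3} C(3,i) p^i (1−p)^{3−i} with p = 0.805
C(3,2)·0.805^2·0.195^1 = 0.37909
C(3,3)·0.805^3·0.195^0 = 0.52166
Sum = 0.901

0.901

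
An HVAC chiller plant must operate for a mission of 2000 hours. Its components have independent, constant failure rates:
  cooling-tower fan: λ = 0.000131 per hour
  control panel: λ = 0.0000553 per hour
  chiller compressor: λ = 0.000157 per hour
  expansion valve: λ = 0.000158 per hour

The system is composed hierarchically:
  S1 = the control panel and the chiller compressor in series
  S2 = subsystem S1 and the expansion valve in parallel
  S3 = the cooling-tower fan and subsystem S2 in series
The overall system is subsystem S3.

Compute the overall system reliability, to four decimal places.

R(cooling-tower fan) = exp(−0.000131 × 2000) = 0.769511
R(control panel) = exp(−0.0000553 × 2000) = 0.895297
R(chiller compressor) = exp(−0.000157 × 2000) = 0.730519
R(expansion valve) = exp(−0.000158 × 2000) = 0.729059
Series (control panel and chiller compressor): 0.895297 × 0.730519 = 0.654031
Parallel ([0.654031] and expansion valve): 1 − (1 − 0.654031)(1 − 0.729059) = 0.906263
Series (cooling-tower fan and [0.906263]): 0.769511 × 0.906263 = 0.6974

0.6974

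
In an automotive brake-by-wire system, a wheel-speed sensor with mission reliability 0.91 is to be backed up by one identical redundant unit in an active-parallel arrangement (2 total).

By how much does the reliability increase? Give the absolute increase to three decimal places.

0.082

R_before = 0.91
R_after = 1 − (1 − 0.91)^2 = 0.992
ΔR = 0.992 − 0.91 = 0.082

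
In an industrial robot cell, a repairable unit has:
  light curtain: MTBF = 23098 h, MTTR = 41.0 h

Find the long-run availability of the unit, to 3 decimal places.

0.998

A(light curtain) = MTBF/(MTBF+MTTR) = 23098/(23098+41.0) = 0.998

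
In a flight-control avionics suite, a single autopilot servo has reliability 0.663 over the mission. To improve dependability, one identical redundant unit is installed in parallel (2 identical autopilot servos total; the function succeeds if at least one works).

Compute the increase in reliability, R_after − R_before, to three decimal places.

R_before = 0.663
R_after = 1 − (1 − 0.663)^2 = 0.886
ΔR = 0.886 − 0.663 = 0.223

0.223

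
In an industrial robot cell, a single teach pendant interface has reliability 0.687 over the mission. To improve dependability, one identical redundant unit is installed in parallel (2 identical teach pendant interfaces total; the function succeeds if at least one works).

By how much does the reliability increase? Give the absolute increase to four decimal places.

R_before = 0.687
R_after = 1 − (1 − 0.687)^2 = 0.9020
ΔR = 0.9020 − 0.687 = 0.2150

0.2150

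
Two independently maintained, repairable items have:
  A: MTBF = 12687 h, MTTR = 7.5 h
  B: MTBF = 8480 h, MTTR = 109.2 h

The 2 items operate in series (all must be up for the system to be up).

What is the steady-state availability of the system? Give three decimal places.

0.987

A(A) = MTBF/(MTBF+MTTR) = 12687/(12687+7.5) = 0.999409
A(B) = MTBF/(MTBF+MTTR) = 8480/(8480+109.2) = 0.987286
Series availability: 0.999409 × 0.987286 = 0.987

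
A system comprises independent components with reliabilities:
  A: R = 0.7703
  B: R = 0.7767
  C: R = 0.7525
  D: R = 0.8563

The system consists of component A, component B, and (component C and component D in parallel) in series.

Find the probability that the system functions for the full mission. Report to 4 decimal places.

Parallel (C and D): 1 − (1 − 0.752500)(1 − 0.856300) = 0.964434
Series (A, B, and [0.964434]): 0.770300 × 0.776700 × 0.964434 = 0.5770

0.5770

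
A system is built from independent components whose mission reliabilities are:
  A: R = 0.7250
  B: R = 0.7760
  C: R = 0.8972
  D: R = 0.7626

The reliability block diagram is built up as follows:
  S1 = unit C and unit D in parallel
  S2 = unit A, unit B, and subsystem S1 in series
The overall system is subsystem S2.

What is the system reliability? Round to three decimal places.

0.549

Parallel (C and D): 1 − (1 − 0.89720)(1 − 0.76260) = 0.97560
Series (A, B, and [0.97560]): 0.72500 × 0.77600 × 0.97560 = 0.549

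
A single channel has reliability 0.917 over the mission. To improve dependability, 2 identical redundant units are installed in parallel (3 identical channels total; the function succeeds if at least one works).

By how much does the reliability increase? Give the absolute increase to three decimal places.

R_before = 0.917
R_after = 1 − (1 − 0.917)^3 = 0.999
ΔR = 0.999 − 0.917 = 0.082

0.082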